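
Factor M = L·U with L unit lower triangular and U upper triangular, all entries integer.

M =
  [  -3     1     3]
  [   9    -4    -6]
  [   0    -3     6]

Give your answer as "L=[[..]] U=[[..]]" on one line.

L=[[1,0,0],[-3,1,0],[0,3,1]] U=[[-3,1,3],[0,-1,3],[0,0,-3]]

  r1 -= -3·r0 → [0,-1,3]
  r2 -= 0·r0 → [0,-3,6]
  r2 -= 3·r1 → [0,0,-3]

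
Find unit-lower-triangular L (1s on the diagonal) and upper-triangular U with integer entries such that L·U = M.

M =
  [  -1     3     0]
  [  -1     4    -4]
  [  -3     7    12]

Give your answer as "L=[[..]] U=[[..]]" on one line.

L=[[1,0,0],[1,1,0],[3,-2,1]] U=[[-1,3,0],[0,1,-4],[0,0,4]]

  R1 -= 1·R0 → [0,1,-4]
  R2 -= 3·R0 → [0,-2,12]
  R2 -= -2·R1 → [0,0,4]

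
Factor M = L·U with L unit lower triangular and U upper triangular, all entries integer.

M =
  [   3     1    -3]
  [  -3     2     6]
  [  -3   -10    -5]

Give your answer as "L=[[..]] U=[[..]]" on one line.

  row1 -= -1·row0 → [0,3,3]
  row2 -= -1·row0 → [0,-9,-8]
  row2 -= -3·row1 → [0,0,1]

L=[[1,0,0],[-1,1,0],[-1,-3,1]] U=[[3,1,-3],[0,3,3],[0,0,1]]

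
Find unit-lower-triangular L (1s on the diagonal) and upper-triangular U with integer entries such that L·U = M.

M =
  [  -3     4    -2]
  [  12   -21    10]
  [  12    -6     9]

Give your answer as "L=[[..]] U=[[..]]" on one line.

  r1 -= -4·r0 → [0,-5,2]
  r2 -= -4·r0 → [0,10,1]
  r2 -= -2·r1 → [0,0,5]

L=[[1,0,0],[-4,1,0],[-4,-2,1]] U=[[-3,4,-2],[0,-5,2],[0,0,5]]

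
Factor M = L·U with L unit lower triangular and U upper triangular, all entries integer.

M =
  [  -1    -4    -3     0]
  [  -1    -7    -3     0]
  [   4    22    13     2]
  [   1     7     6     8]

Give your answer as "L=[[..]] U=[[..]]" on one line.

L=[[1,0,0,0],[1,1,0,0],[-4,-2,1,0],[-1,-1,3,1]] U=[[-1,-4,-3,0],[0,-3,0,0],[0,0,1,2],[0,0,0,2]]

  R1 -= 1·R0 → [0,-3,0,0]
  R2 -= -4·R0 → [0,6,1,2]
  R3 -= -1·R0 → [0,3,3,8]
  R2 -= -2·R1 → [0,0,1,2]
  R3 -= -1·R1 → [0,0,3,8]
  R3 -= 3·R2 → [0,0,0,2]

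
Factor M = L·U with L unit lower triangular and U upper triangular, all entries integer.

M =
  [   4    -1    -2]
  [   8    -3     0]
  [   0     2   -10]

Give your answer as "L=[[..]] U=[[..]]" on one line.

L=[[1,0,0],[2,1,0],[0,-2,1]] U=[[4,-1,-2],[0,-1,4],[0,0,-2]]

  R1 -= 2·R0 → [0,-1,4]
  R2 -= 0·R0 → [0,2,-10]
  R2 -= -2·R1 → [0,0,-2]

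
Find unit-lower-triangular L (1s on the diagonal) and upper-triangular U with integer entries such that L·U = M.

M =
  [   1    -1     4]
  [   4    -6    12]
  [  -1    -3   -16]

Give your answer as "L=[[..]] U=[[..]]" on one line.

  r1 -= 4·r0 → [0,-2,-4]
  r2 -= -1·r0 → [0,-4,-12]
  r2 -= 2·r1 → [0,0,-4]

L=[[1,0,0],[4,1,0],[-1,2,1]] U=[[1,-1,4],[0,-2,-4],[0,0,-4]]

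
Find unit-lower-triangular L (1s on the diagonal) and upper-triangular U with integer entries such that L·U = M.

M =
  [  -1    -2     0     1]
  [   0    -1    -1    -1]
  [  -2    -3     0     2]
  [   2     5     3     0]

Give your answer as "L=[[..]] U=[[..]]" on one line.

  row1 -= 0·row0 → [0,-1,-1,-1]
  row2 -= 2·row0 → [0,1,0,0]
  row3 -= -2·row0 → [0,1,3,2]
  row2 -= -1·row1 → [0,0,-1,-1]
  row3 -= -1·row1 → [0,0,2,1]
  row3 -= -2·row2 → [0,0,0,-1]

L=[[1,0,0,0],[0,1,0,0],[2,-1,1,0],[-2,-1,-2,1]] U=[[-1,-2,0,1],[0,-1,-1,-1],[0,0,-1,-1],[0,0,0,-1]]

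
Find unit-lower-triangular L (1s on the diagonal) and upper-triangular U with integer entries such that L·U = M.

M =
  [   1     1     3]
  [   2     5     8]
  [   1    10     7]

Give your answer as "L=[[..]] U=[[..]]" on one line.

  R1 -= 2·R0 → [0,3,2]
  R2 -= 1·R0 → [0,9,4]
  R2 -= 3·R1 → [0,0,-2]

L=[[1,0,0],[2,1,0],[1,3,1]] U=[[1,1,3],[0,3,2],[0,0,-2]]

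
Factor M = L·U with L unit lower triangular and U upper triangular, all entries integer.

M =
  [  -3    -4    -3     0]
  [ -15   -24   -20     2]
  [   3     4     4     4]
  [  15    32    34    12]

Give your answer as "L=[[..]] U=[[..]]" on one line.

  row1 -= 5·row0 → [0,-4,-5,2]
  row2 -= -1·row0 → [0,0,1,4]
  row3 -= -5·row0 → [0,12,19,12]
  row2 -= 0·row1 → [0,0,1,4]
  row3 -= -3·row1 → [0,0,4,18]
  row3 -= 4·row2 → [0,0,0,2]

L=[[1,0,0,0],[5,1,0,0],[-1,0,1,0],[-5,-3,4,1]] U=[[-3,-4,-3,0],[0,-4,-5,2],[0,0,1,4],[0,0,0,2]]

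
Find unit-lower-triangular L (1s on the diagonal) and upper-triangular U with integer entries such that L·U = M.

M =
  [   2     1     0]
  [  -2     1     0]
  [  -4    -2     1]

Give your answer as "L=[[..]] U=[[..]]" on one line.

L=[[1,0,0],[-1,1,0],[-2,0,1]] U=[[2,1,0],[0,2,0],[0,0,1]]

  r1 -= -1·r0 → [0,2,0]
  r2 -= -2·r0 → [0,0,1]
  r2 -= 0·r1 → [0,0,1]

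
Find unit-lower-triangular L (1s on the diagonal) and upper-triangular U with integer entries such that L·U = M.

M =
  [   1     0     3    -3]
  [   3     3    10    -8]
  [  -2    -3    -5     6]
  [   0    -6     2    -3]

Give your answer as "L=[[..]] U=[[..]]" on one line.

L=[[1,0,0,0],[3,1,0,0],[-2,-1,1,0],[0,-2,2,1]] U=[[1,0,3,-3],[0,3,1,1],[0,0,2,1],[0,0,0,-3]]

  r1 -= 3·r0 → [0,3,1,1]
  r2 -= -2·r0 → [0,-3,1,0]
  r3 -= 0·r0 → [0,-6,2,-3]
  r2 -= -1·r1 → [0,0,2,1]
  r3 -= -2·r1 → [0,0,4,-1]
  r3 -= 2·r2 → [0,0,0,-3]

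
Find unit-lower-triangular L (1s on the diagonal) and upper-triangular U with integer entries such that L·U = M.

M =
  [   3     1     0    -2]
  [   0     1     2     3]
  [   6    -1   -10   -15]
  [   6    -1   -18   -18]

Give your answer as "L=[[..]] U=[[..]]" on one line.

L=[[1,0,0,0],[0,1,0,0],[2,-3,1,0],[2,-3,3,1]] U=[[3,1,0,-2],[0,1,2,3],[0,0,-4,-2],[0,0,0,1]]

  r1 -= 0·r0 → [0,1,2,3]
  r2 -= 2·r0 → [0,-3,-10,-11]
  r3 -= 2·r0 → [0,-3,-18,-14]
  r2 -= -3·r1 → [0,0,-4,-2]
  r3 -= -3·r1 → [0,0,-12,-5]
  r3 -= 3·r2 → [0,0,0,1]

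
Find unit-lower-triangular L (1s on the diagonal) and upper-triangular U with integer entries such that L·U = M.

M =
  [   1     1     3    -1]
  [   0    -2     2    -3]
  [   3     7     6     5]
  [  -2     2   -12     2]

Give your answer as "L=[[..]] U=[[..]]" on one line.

L=[[1,0,0,0],[0,1,0,0],[3,-2,1,0],[-2,-2,-2,1]] U=[[1,1,3,-1],[0,-2,2,-3],[0,0,1,2],[0,0,0,-2]]

  r1 -= 0·r0 → [0,-2,2,-3]
  r2 -= 3·r0 → [0,4,-3,8]
  r3 -= -2·r0 → [0,4,-6,0]
  r2 -= -2·r1 → [0,0,1,2]
  r3 -= -2·r1 → [0,0,-2,-6]
  r3 -= -2·r2 → [0,0,0,-2]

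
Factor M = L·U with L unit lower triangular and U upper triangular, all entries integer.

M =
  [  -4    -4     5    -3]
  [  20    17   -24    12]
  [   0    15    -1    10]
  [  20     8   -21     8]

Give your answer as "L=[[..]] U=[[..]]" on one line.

  r1 -= -5·r0 → [0,-3,1,-3]
  r2 -= 0·r0 → [0,15,-1,10]
  r3 -= -5·r0 → [0,-12,4,-7]
  r2 -= -5·r1 → [0,0,4,-5]
  r3 -= 4·r1 → [0,0,0,5]
  r3 -= 0·r2 → [0,0,0,5]

L=[[1,0,0,0],[-5,1,0,0],[0,-5,1,0],[-5,4,0,1]] U=[[-4,-4,5,-3],[0,-3,1,-3],[0,0,4,-5],[0,0,0,5]]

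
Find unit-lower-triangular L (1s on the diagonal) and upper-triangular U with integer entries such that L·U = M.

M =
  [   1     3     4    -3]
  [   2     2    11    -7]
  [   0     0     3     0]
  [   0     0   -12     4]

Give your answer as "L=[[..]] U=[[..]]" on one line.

  row1 -= 2·row0 → [0,-4,3,-1]
  row2 -= 0·row0 → [0,0,3,0]
  row3 -= 0·row0 → [0,0,-12,4]
  row2 -= 0·row1 → [0,0,3,0]
  row3 -= 0·row1 → [0,0,-12,4]
  row3 -= -4·row2 → [0,0,0,4]

L=[[1,0,0,0],[2,1,0,0],[0,0,1,0],[0,0,-4,1]] U=[[1,3,4,-3],[0,-4,3,-1],[0,0,3,0],[0,0,0,4]]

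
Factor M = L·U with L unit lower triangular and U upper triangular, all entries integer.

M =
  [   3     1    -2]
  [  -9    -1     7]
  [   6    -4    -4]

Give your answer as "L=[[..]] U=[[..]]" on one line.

  r1 -= -3·r0 → [0,2,1]
  r2 -= 2·r0 → [0,-6,0]
  r2 -= -3·r1 → [0,0,3]

L=[[1,0,0],[-3,1,0],[2,-3,1]] U=[[3,1,-2],[0,2,1],[0,0,3]]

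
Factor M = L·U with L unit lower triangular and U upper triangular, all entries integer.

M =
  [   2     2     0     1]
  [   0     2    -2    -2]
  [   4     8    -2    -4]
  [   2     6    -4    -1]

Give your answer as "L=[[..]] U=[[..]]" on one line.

L=[[1,0,0,0],[0,1,0,0],[2,2,1,0],[1,2,0,1]] U=[[2,2,0,1],[0,2,-2,-2],[0,0,2,-2],[0,0,0,2]]

  r1 -= 0·r0 → [0,2,-2,-2]
  r2 -= 2·r0 → [0,4,-2,-6]
  r3 -= 1·r0 → [0,4,-4,-2]
  r2 -= 2·r1 → [0,0,2,-2]
  r3 -= 2·r1 → [0,0,0,2]
  r3 -= 0·r2 → [0,0,0,2]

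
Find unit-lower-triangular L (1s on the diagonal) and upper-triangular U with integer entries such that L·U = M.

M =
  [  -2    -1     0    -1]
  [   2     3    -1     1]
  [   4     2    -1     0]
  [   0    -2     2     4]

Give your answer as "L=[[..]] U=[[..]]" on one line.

  row1 -= -1·row0 → [0,2,-1,0]
  row2 -= -2·row0 → [0,0,-1,-2]
  row3 -= 0·row0 → [0,-2,2,4]
  row2 -= 0·row1 → [0,0,-1,-2]
  row3 -= -1·row1 → [0,0,1,4]
  row3 -= -1·row2 → [0,0,0,2]

L=[[1,0,0,0],[-1,1,0,0],[-2,0,1,0],[0,-1,-1,1]] U=[[-2,-1,0,-1],[0,2,-1,0],[0,0,-1,-2],[0,0,0,2]]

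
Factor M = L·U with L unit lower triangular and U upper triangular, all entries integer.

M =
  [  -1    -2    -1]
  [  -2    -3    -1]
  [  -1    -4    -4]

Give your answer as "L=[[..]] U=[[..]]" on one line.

  R1 -= 2·R0 → [0,1,1]
  R2 -= 1·R0 → [0,-2,-3]
  R2 -= -2·R1 → [0,0,-1]

L=[[1,0,0],[2,1,0],[1,-2,1]] U=[[-1,-2,-1],[0,1,1],[0,0,-1]]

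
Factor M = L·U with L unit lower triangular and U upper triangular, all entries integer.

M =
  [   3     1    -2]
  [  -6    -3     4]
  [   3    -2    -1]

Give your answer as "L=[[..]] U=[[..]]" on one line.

L=[[1,0,0],[-2,1,0],[1,3,1]] U=[[3,1,-2],[0,-1,0],[0,0,1]]

  r1 -= -2·r0 → [0,-1,0]
  r2 -= 1·r0 → [0,-3,1]
  r2 -= 3·r1 → [0,0,1]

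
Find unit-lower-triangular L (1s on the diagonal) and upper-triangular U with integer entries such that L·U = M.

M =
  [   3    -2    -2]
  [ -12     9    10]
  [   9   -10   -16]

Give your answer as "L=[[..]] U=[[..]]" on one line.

  R1 -= -4·R0 → [0,1,2]
  R2 -= 3·R0 → [0,-4,-10]
  R2 -= -4·R1 → [0,0,-2]

L=[[1,0,0],[-4,1,0],[3,-4,1]] U=[[3,-2,-2],[0,1,2],[0,0,-2]]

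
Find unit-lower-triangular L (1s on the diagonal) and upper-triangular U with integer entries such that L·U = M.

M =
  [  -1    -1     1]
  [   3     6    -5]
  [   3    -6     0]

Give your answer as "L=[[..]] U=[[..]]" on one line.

  r1 -= -3·r0 → [0,3,-2]
  r2 -= -3·r0 → [0,-9,3]
  r2 -= -3·r1 → [0,0,-3]

L=[[1,0,0],[-3,1,0],[-3,-3,1]] U=[[-1,-1,1],[0,3,-2],[0,0,-3]]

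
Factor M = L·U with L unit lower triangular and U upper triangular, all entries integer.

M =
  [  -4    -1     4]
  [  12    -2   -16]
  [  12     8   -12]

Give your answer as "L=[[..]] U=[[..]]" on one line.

  row1 -= -3·row0 → [0,-5,-4]
  row2 -= -3·row0 → [0,5,0]
  row2 -= -1·row1 → [0,0,-4]

L=[[1,0,0],[-3,1,0],[-3,-1,1]] U=[[-4,-1,4],[0,-5,-4],[0,0,-4]]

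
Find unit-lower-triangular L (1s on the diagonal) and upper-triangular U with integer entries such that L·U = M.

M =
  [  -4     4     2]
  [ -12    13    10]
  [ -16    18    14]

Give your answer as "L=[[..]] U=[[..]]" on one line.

  r1 -= 3·r0 → [0,1,4]
  r2 -= 4·r0 → [0,2,6]
  r2 -= 2·r1 → [0,0,-2]

L=[[1,0,0],[3,1,0],[4,2,1]] U=[[-4,4,2],[0,1,4],[0,0,-2]]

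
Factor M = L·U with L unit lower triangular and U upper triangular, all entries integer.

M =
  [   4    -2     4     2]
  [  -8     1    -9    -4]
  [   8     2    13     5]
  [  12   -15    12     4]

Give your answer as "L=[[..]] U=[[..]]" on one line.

L=[[1,0,0,0],[-2,1,0,0],[2,-2,1,0],[3,3,1,1]] U=[[4,-2,4,2],[0,-3,-1,0],[0,0,3,1],[0,0,0,-3]]

  r1 -= -2·r0 → [0,-3,-1,0]
  r2 -= 2·r0 → [0,6,5,1]
  r3 -= 3·r0 → [0,-9,0,-2]
  r2 -= -2·r1 → [0,0,3,1]
  r3 -= 3·r1 → [0,0,3,-2]
  r3 -= 1·r2 → [0,0,0,-3]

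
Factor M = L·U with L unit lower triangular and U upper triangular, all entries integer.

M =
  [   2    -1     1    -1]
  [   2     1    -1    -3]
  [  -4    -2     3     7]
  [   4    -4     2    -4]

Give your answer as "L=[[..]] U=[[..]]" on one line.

  row1 -= 1·row0 → [0,2,-2,-2]
  row2 -= -2·row0 → [0,-4,5,5]
  row3 -= 2·row0 → [0,-2,0,-2]
  row2 -= -2·row1 → [0,0,1,1]
  row3 -= -1·row1 → [0,0,-2,-4]
  row3 -= -2·row2 → [0,0,0,-2]

L=[[1,0,0,0],[1,1,0,0],[-2,-2,1,0],[2,-1,-2,1]] U=[[2,-1,1,-1],[0,2,-2,-2],[0,0,1,1],[0,0,0,-2]]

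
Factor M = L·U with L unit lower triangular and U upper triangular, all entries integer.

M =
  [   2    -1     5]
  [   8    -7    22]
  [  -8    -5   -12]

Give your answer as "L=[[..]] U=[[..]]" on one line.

L=[[1,0,0],[4,1,0],[-4,3,1]] U=[[2,-1,5],[0,-3,2],[0,0,2]]

  R1 -= 4·R0 → [0,-3,2]
  R2 -= -4·R0 → [0,-9,8]
  R2 -= 3·R1 → [0,0,2]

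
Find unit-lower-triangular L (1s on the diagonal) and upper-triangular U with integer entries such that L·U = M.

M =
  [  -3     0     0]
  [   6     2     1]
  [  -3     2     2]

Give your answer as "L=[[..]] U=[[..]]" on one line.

L=[[1,0,0],[-2,1,0],[1,1,1]] U=[[-3,0,0],[0,2,1],[0,0,1]]

  row1 -= -2·row0 → [0,2,1]
  row2 -= 1·row0 → [0,2,2]
  row2 -= 1·row1 → [0,0,1]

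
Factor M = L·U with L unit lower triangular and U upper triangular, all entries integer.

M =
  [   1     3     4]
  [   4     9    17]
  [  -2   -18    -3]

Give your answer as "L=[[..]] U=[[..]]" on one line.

  R1 -= 4·R0 → [0,-3,1]
  R2 -= -2·R0 → [0,-12,5]
  R2 -= 4·R1 → [0,0,1]

L=[[1,0,0],[4,1,0],[-2,4,1]] U=[[1,3,4],[0,-3,1],[0,0,1]]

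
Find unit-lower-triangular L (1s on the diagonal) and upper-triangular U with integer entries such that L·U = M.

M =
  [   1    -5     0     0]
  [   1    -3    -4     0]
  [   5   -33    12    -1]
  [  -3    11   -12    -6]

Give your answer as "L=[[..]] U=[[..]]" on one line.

L=[[1,0,0,0],[1,1,0,0],[5,-4,1,0],[-3,-2,5,1]] U=[[1,-5,0,0],[0,2,-4,0],[0,0,-4,-1],[0,0,0,-1]]

  row1 -= 1·row0 → [0,2,-4,0]
  row2 -= 5·row0 → [0,-8,12,-1]
  row3 -= -3·row0 → [0,-4,-12,-6]
  row2 -= -4·row1 → [0,0,-4,-1]
  row3 -= -2·row1 → [0,0,-20,-6]
  row3 -= 5·row2 → [0,0,0,-1]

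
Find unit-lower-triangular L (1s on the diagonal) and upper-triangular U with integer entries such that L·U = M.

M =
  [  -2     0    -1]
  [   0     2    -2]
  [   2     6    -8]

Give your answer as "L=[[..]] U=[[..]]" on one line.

  r1 -= 0·r0 → [0,2,-2]
  r2 -= -1·r0 → [0,6,-9]
  r2 -= 3·r1 → [0,0,-3]

L=[[1,0,0],[0,1,0],[-1,3,1]] U=[[-2,0,-1],[0,2,-2],[0,0,-3]]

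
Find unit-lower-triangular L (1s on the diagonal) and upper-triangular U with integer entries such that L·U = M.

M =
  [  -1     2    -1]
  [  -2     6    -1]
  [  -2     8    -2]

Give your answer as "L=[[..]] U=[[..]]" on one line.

L=[[1,0,0],[2,1,0],[2,2,1]] U=[[-1,2,-1],[0,2,1],[0,0,-2]]

  R1 -= 2·R0 → [0,2,1]
  R2 -= 2·R0 → [0,4,0]
  R2 -= 2·R1 → [0,0,-2]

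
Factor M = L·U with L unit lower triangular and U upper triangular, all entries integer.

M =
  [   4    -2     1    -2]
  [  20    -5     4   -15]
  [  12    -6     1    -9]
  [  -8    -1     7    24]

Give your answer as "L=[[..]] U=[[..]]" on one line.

L=[[1,0,0,0],[5,1,0,0],[3,0,1,0],[-2,-1,-4,1]] U=[[4,-2,1,-2],[0,5,-1,-5],[0,0,-2,-3],[0,0,0,3]]

  r1 -= 5·r0 → [0,5,-1,-5]
  r2 -= 3·r0 → [0,0,-2,-3]
  r3 -= -2·r0 → [0,-5,9,20]
  r2 -= 0·r1 → [0,0,-2,-3]
  r3 -= -1·r1 → [0,0,8,15]
  r3 -= -4·r2 → [0,0,0,3]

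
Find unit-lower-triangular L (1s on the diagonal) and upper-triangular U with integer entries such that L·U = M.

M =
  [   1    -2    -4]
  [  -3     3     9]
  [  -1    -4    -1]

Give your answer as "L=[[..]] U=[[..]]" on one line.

  row1 -= -3·row0 → [0,-3,-3]
  row2 -= -1·row0 → [0,-6,-5]
  row2 -= 2·row1 → [0,0,1]

L=[[1,0,0],[-3,1,0],[-1,2,1]] U=[[1,-2,-4],[0,-3,-3],[0,0,1]]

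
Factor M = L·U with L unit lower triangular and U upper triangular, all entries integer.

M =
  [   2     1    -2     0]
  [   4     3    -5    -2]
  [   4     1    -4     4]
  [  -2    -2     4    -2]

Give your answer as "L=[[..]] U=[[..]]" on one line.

  r1 -= 2·r0 → [0,1,-1,-2]
  r2 -= 2·r0 → [0,-1,0,4]
  r3 -= -1·r0 → [0,-1,2,-2]
  r2 -= -1·r1 → [0,0,-1,2]
  r3 -= -1·r1 → [0,0,1,-4]
  r3 -= -1·r2 → [0,0,0,-2]

L=[[1,0,0,0],[2,1,0,0],[2,-1,1,0],[-1,-1,-1,1]] U=[[2,1,-2,0],[0,1,-1,-2],[0,0,-1,2],[0,0,0,-2]]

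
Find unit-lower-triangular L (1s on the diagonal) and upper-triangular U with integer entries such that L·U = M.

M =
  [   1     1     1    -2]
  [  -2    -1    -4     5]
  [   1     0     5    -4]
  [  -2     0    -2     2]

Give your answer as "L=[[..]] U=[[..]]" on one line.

  row1 -= -2·row0 → [0,1,-2,1]
  row2 -= 1·row0 → [0,-1,4,-2]
  row3 -= -2·row0 → [0,2,0,-2]
  row2 -= -1·row1 → [0,0,2,-1]
  row3 -= 2·row1 → [0,0,4,-4]
  row3 -= 2·row2 → [0,0,0,-2]

L=[[1,0,0,0],[-2,1,0,0],[1,-1,1,0],[-2,2,2,1]] U=[[1,1,1,-2],[0,1,-2,1],[0,0,2,-1],[0,0,0,-2]]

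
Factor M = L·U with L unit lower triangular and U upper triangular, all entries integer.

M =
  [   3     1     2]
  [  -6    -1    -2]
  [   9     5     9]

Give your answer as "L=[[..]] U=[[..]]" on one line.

L=[[1,0,0],[-2,1,0],[3,2,1]] U=[[3,1,2],[0,1,2],[0,0,-1]]

  r1 -= -2·r0 → [0,1,2]
  r2 -= 3·r0 → [0,2,3]
  r2 -= 2·r1 → [0,0,-1]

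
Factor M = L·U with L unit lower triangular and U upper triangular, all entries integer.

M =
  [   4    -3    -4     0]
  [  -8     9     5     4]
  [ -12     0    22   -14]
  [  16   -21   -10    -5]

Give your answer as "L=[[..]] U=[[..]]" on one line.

  R1 -= -2·R0 → [0,3,-3,4]
  R2 -= -3·R0 → [0,-9,10,-14]
  R3 -= 4·R0 → [0,-9,6,-5]
  R2 -= -3·R1 → [0,0,1,-2]
  R3 -= -3·R1 → [0,0,-3,7]
  R3 -= -3·R2 → [0,0,0,1]

L=[[1,0,0,0],[-2,1,0,0],[-3,-3,1,0],[4,-3,-3,1]] U=[[4,-3,-4,0],[0,3,-3,4],[0,0,1,-2],[0,0,0,1]]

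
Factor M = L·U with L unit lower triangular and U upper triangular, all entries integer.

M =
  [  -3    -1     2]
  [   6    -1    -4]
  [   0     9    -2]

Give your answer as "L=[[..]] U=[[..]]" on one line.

  R1 -= -2·R0 → [0,-3,0]
  R2 -= 0·R0 → [0,9,-2]
  R2 -= -3·R1 → [0,0,-2]

L=[[1,0,0],[-2,1,0],[0,-3,1]] U=[[-3,-1,2],[0,-3,0],[0,0,-2]]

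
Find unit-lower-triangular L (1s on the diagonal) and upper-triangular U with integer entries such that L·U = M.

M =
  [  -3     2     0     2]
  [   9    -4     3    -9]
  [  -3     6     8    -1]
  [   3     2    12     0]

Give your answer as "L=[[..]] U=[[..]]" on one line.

  row1 -= -3·row0 → [0,2,3,-3]
  row2 -= 1·row0 → [0,4,8,-3]
  row3 -= -1·row0 → [0,4,12,2]
  row2 -= 2·row1 → [0,0,2,3]
  row3 -= 2·row1 → [0,0,6,8]
  row3 -= 3·row2 → [0,0,0,-1]

L=[[1,0,0,0],[-3,1,0,0],[1,2,1,0],[-1,2,3,1]] U=[[-3,2,0,2],[0,2,3,-3],[0,0,2,3],[0,0,0,-1]]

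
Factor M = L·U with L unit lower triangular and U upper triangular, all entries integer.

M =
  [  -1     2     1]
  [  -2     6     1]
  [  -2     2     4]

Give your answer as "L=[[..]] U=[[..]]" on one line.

L=[[1,0,0],[2,1,0],[2,-1,1]] U=[[-1,2,1],[0,2,-1],[0,0,1]]

  row1 -= 2·row0 → [0,2,-1]
  row2 -= 2·row0 → [0,-2,2]
  row2 -= -1·row1 → [0,0,1]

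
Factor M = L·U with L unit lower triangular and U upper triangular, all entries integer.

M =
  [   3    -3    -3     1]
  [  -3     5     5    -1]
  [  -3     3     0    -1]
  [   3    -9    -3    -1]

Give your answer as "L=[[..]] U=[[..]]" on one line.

L=[[1,0,0,0],[-1,1,0,0],[-1,0,1,0],[1,-3,-2,1]] U=[[3,-3,-3,1],[0,2,2,0],[0,0,-3,0],[0,0,0,-2]]

  r1 -= -1·r0 → [0,2,2,0]
  r2 -= -1·r0 → [0,0,-3,0]
  r3 -= 1·r0 → [0,-6,0,-2]
  r2 -= 0·r1 → [0,0,-3,0]
  r3 -= -3·r1 → [0,0,6,-2]
  r3 -= -2·r2 → [0,0,0,-2]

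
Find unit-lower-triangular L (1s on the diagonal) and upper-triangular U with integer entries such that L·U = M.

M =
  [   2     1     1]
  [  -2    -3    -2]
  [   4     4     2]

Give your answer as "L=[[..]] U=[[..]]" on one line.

L=[[1,0,0],[-1,1,0],[2,-1,1]] U=[[2,1,1],[0,-2,-1],[0,0,-1]]

  r1 -= -1·r0 → [0,-2,-1]
  r2 -= 2·r0 → [0,2,0]
  r2 -= -1·r1 → [0,0,-1]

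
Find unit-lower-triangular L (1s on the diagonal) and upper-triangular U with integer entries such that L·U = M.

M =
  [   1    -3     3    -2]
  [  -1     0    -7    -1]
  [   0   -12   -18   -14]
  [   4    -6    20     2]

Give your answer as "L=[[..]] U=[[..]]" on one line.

  r1 -= -1·r0 → [0,-3,-4,-3]
  r2 -= 0·r0 → [0,-12,-18,-14]
  r3 -= 4·r0 → [0,6,8,10]
  r2 -= 4·r1 → [0,0,-2,-2]
  r3 -= -2·r1 → [0,0,0,4]
  r3 -= 0·r2 → [0,0,0,4]

L=[[1,0,0,0],[-1,1,0,0],[0,4,1,0],[4,-2,0,1]] U=[[1,-3,3,-2],[0,-3,-4,-3],[0,0,-2,-2],[0,0,0,4]]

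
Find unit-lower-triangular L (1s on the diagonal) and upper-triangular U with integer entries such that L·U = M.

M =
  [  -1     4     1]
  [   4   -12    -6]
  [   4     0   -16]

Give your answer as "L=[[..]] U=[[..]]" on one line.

  r1 -= -4·r0 → [0,4,-2]
  r2 -= -4·r0 → [0,16,-12]
  r2 -= 4·r1 → [0,0,-4]

L=[[1,0,0],[-4,1,0],[-4,4,1]] U=[[-1,4,1],[0,4,-2],[0,0,-4]]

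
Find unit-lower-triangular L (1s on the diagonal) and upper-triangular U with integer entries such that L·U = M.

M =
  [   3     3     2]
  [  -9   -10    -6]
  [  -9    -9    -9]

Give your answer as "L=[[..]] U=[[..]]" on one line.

L=[[1,0,0],[-3,1,0],[-3,0,1]] U=[[3,3,2],[0,-1,0],[0,0,-3]]

  R1 -= -3·R0 → [0,-1,0]
  R2 -= -3·R0 → [0,0,-3]
  R2 -= 0·R1 → [0,0,-3]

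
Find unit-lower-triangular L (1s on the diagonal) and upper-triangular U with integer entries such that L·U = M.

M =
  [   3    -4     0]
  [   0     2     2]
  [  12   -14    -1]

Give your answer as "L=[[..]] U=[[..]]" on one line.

  row1 -= 0·row0 → [0,2,2]
  row2 -= 4·row0 → [0,2,-1]
  row2 -= 1·row1 → [0,0,-3]

L=[[1,0,0],[0,1,0],[4,1,1]] U=[[3,-4,0],[0,2,2],[0,0,-3]]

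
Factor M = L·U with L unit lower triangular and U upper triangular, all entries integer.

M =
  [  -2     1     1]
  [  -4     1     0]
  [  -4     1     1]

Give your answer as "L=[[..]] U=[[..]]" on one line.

L=[[1,0,0],[2,1,0],[2,1,1]] U=[[-2,1,1],[0,-1,-2],[0,0,1]]

  row1 -= 2·row0 → [0,-1,-2]
  row2 -= 2·row0 → [0,-1,-1]
  row2 -= 1·row1 → [0,0,1]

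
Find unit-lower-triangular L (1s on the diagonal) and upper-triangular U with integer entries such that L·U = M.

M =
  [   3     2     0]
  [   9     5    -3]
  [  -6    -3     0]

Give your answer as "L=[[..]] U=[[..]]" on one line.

L=[[1,0,0],[3,1,0],[-2,-1,1]] U=[[3,2,0],[0,-1,-3],[0,0,-3]]

  R1 -= 3·R0 → [0,-1,-3]
  R2 -= -2·R0 → [0,1,0]
  R2 -= -1·R1 → [0,0,-3]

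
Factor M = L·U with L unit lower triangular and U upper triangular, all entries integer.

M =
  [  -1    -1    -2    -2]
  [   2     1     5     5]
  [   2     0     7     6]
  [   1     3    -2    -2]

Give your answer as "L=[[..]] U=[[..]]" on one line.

  r1 -= -2·r0 → [0,-1,1,1]
  r2 -= -2·r0 → [0,-2,3,2]
  r3 -= -1·r0 → [0,2,-4,-4]
  r2 -= 2·r1 → [0,0,1,0]
  r3 -= -2·r1 → [0,0,-2,-2]
  r3 -= -2·r2 → [0,0,0,-2]

L=[[1,0,0,0],[-2,1,0,0],[-2,2,1,0],[-1,-2,-2,1]] U=[[-1,-1,-2,-2],[0,-1,1,1],[0,0,1,0],[0,0,0,-2]]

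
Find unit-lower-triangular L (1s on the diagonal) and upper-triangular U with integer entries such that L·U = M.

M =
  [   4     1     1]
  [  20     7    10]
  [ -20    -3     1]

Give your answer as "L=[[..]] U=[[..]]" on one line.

L=[[1,0,0],[5,1,0],[-5,1,1]] U=[[4,1,1],[0,2,5],[0,0,1]]

  R1 -= 5·R0 → [0,2,5]
  R2 -= -5·R0 → [0,2,6]
  R2 -= 1·R1 → [0,0,1]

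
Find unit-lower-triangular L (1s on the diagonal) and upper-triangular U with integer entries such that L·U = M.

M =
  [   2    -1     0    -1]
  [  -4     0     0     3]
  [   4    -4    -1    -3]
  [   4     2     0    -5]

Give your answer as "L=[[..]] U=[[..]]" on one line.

  r1 -= -2·r0 → [0,-2,0,1]
  r2 -= 2·r0 → [0,-2,-1,-1]
  r3 -= 2·r0 → [0,4,0,-3]
  r2 -= 1·r1 → [0,0,-1,-2]
  r3 -= -2·r1 → [0,0,0,-1]
  r3 -= 0·r2 → [0,0,0,-1]

L=[[1,0,0,0],[-2,1,0,0],[2,1,1,0],[2,-2,0,1]] U=[[2,-1,0,-1],[0,-2,0,1],[0,0,-1,-2],[0,0,0,-1]]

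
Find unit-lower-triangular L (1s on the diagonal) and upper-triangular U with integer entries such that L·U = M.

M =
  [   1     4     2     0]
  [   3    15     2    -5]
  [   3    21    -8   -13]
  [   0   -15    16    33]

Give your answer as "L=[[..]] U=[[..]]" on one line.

  row1 -= 3·row0 → [0,3,-4,-5]
  row2 -= 3·row0 → [0,9,-14,-13]
  row3 -= 0·row0 → [0,-15,16,33]
  row2 -= 3·row1 → [0,0,-2,2]
  row3 -= -5·row1 → [0,0,-4,8]
  row3 -= 2·row2 → [0,0,0,4]

L=[[1,0,0,0],[3,1,0,0],[3,3,1,0],[0,-5,2,1]] U=[[1,4,2,0],[0,3,-4,-5],[0,0,-2,2],[0,0,0,4]]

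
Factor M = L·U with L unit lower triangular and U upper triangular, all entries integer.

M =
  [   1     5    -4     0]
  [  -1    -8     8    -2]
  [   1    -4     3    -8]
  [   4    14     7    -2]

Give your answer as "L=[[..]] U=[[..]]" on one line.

L=[[1,0,0,0],[-1,1,0,0],[1,3,1,0],[4,2,-3,1]] U=[[1,5,-4,0],[0,-3,4,-2],[0,0,-5,-2],[0,0,0,-4]]

  r1 -= -1·r0 → [0,-3,4,-2]
  r2 -= 1·r0 → [0,-9,7,-8]
  r3 -= 4·r0 → [0,-6,23,-2]
  r2 -= 3·r1 → [0,0,-5,-2]
  r3 -= 2·r1 → [0,0,15,2]
  r3 -= -3·r2 → [0,0,0,-4]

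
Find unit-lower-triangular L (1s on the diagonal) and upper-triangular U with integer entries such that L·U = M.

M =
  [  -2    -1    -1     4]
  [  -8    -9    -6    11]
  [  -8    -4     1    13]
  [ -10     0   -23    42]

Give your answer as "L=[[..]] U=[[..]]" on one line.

  R1 -= 4·R0 → [0,-5,-2,-5]
  R2 -= 4·R0 → [0,0,5,-3]
  R3 -= 5·R0 → [0,5,-18,22]
  R2 -= 0·R1 → [0,0,5,-3]
  R3 -= -1·R1 → [0,0,-20,17]
  R3 -= -4·R2 → [0,0,0,5]

L=[[1,0,0,0],[4,1,0,0],[4,0,1,0],[5,-1,-4,1]] U=[[-2,-1,-1,4],[0,-5,-2,-5],[0,0,5,-3],[0,0,0,5]]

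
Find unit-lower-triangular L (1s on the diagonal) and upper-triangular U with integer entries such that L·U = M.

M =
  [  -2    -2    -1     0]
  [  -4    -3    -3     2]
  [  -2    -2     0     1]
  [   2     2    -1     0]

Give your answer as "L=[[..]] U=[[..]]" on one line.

  row1 -= 2·row0 → [0,1,-1,2]
  row2 -= 1·row0 → [0,0,1,1]
  row3 -= -1·row0 → [0,0,-2,0]
  row2 -= 0·row1 → [0,0,1,1]
  row3 -= 0·row1 → [0,0,-2,0]
  row3 -= -2·row2 → [0,0,0,2]

L=[[1,0,0,0],[2,1,0,0],[1,0,1,0],[-1,0,-2,1]] U=[[-2,-2,-1,0],[0,1,-1,2],[0,0,1,1],[0,0,0,2]]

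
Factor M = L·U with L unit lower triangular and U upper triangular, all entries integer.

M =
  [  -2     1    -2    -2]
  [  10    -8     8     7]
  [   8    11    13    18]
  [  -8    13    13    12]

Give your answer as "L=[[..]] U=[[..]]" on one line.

L=[[1,0,0,0],[-5,1,0,0],[-4,-5,1,0],[4,-3,-3,1]] U=[[-2,1,-2,-2],[0,-3,-2,-3],[0,0,-5,-5],[0,0,0,-4]]

  R1 -= -5·R0 → [0,-3,-2,-3]
  R2 -= -4·R0 → [0,15,5,10]
  R3 -= 4·R0 → [0,9,21,20]
  R2 -= -5·R1 → [0,0,-5,-5]
  R3 -= -3·R1 → [0,0,15,11]
  R3 -= -3·R2 → [0,0,0,-4]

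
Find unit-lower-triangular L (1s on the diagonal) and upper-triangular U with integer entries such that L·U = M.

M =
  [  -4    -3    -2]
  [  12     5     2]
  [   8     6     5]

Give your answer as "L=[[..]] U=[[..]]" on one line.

L=[[1,0,0],[-3,1,0],[-2,0,1]] U=[[-4,-3,-2],[0,-4,-4],[0,0,1]]

  R1 -= -3·R0 → [0,-4,-4]
  R2 -= -2·R0 → [0,0,1]
  R2 -= 0·R1 → [0,0,1]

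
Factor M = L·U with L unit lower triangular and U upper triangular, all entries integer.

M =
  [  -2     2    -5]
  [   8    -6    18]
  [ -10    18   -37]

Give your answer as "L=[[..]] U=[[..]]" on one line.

  row1 -= -4·row0 → [0,2,-2]
  row2 -= 5·row0 → [0,8,-12]
  row2 -= 4·row1 → [0,0,-4]

L=[[1,0,0],[-4,1,0],[5,4,1]] U=[[-2,2,-5],[0,2,-2],[0,0,-4]]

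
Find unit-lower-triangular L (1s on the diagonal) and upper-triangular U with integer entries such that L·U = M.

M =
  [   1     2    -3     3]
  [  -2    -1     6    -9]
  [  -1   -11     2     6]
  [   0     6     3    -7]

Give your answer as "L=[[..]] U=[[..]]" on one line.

L=[[1,0,0,0],[-2,1,0,0],[-1,-3,1,0],[0,2,-3,1]] U=[[1,2,-3,3],[0,3,0,-3],[0,0,-1,0],[0,0,0,-1]]

  r1 -= -2·r0 → [0,3,0,-3]
  r2 -= -1·r0 → [0,-9,-1,9]
  r3 -= 0·r0 → [0,6,3,-7]
  r2 -= -3·r1 → [0,0,-1,0]
  r3 -= 2·r1 → [0,0,3,-1]
  r3 -= -3·r2 → [0,0,0,-1]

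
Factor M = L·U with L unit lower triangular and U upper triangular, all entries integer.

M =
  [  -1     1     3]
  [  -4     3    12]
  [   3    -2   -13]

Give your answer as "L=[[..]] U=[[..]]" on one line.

  row1 -= 4·row0 → [0,-1,0]
  row2 -= -3·row0 → [0,1,-4]
  row2 -= -1·row1 → [0,0,-4]

L=[[1,0,0],[4,1,0],[-3,-1,1]] U=[[-1,1,3],[0,-1,0],[0,0,-4]]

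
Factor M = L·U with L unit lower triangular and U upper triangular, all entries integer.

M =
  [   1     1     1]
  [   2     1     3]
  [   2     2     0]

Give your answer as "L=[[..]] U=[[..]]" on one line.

L=[[1,0,0],[2,1,0],[2,0,1]] U=[[1,1,1],[0,-1,1],[0,0,-2]]

  R1 -= 2·R0 → [0,-1,1]
  R2 -= 2·R0 → [0,0,-2]
  R2 -= 0·R1 → [0,0,-2]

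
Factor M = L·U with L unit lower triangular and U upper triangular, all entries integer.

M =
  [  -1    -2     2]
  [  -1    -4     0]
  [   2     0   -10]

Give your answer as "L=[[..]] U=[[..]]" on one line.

L=[[1,0,0],[1,1,0],[-2,2,1]] U=[[-1,-2,2],[0,-2,-2],[0,0,-2]]

  row1 -= 1·row0 → [0,-2,-2]
  row2 -= -2·row0 → [0,-4,-6]
  row2 -= 2·row1 → [0,0,-2]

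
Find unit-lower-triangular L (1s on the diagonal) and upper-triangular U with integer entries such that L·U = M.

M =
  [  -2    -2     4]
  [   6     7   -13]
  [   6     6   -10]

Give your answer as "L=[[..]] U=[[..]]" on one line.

  R1 -= -3·R0 → [0,1,-1]
  R2 -= -3·R0 → [0,0,2]
  R2 -= 0·R1 → [0,0,2]

L=[[1,0,0],[-3,1,0],[-3,0,1]] U=[[-2,-2,4],[0,1,-1],[0,0,2]]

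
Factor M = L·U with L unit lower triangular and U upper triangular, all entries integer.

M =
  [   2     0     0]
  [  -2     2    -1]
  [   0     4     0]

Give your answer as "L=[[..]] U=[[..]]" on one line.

  R1 -= -1·R0 → [0,2,-1]
  R2 -= 0·R0 → [0,4,0]
  R2 -= 2·R1 → [0,0,2]

L=[[1,0,0],[-1,1,0],[0,2,1]] U=[[2,0,0],[0,2,-1],[0,0,2]]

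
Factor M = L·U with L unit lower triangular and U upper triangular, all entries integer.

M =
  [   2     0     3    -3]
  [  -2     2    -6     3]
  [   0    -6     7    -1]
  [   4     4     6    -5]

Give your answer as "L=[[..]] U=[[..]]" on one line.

L=[[1,0,0,0],[-1,1,0,0],[0,-3,1,0],[2,2,-3,1]] U=[[2,0,3,-3],[0,2,-3,0],[0,0,-2,-1],[0,0,0,-2]]

  row1 -= -1·row0 → [0,2,-3,0]
  row2 -= 0·row0 → [0,-6,7,-1]
  row3 -= 2·row0 → [0,4,0,1]
  row2 -= -3·row1 → [0,0,-2,-1]
  row3 -= 2·row1 → [0,0,6,1]
  row3 -= -3·row2 → [0,0,0,-2]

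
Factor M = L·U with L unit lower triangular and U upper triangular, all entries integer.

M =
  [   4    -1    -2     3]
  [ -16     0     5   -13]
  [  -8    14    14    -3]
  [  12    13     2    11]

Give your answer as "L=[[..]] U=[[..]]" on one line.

L=[[1,0,0,0],[-4,1,0,0],[-2,-3,1,0],[3,-4,-4,1]] U=[[4,-1,-2,3],[0,-4,-3,-1],[0,0,1,0],[0,0,0,-2]]

  row1 -= -4·row0 → [0,-4,-3,-1]
  row2 -= -2·row0 → [0,12,10,3]
  row3 -= 3·row0 → [0,16,8,2]
  row2 -= -3·row1 → [0,0,1,0]
  row3 -= -4·row1 → [0,0,-4,-2]
  row3 -= -4·row2 → [0,0,0,-2]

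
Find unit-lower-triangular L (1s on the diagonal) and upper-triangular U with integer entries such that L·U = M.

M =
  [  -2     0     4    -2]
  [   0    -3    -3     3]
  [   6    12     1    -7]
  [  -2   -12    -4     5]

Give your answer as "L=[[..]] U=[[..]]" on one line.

  R1 -= 0·R0 → [0,-3,-3,3]
  R2 -= -3·R0 → [0,12,13,-13]
  R3 -= 1·R0 → [0,-12,-8,7]
  R2 -= -4·R1 → [0,0,1,-1]
  R3 -= 4·R1 → [0,0,4,-5]
  R3 -= 4·R2 → [0,0,0,-1]

L=[[1,0,0,0],[0,1,0,0],[-3,-4,1,0],[1,4,4,1]] U=[[-2,0,4,-2],[0,-3,-3,3],[0,0,1,-1],[0,0,0,-1]]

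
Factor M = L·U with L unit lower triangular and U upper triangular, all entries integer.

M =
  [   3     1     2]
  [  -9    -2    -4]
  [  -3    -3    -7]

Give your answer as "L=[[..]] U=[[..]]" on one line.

  r1 -= -3·r0 → [0,1,2]
  r2 -= -1·r0 → [0,-2,-5]
  r2 -= -2·r1 → [0,0,-1]

L=[[1,0,0],[-3,1,0],[-1,-2,1]] U=[[3,1,2],[0,1,2],[0,0,-1]]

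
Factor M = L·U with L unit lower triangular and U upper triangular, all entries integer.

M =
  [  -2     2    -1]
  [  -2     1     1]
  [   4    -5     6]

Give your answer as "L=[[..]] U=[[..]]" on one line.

L=[[1,0,0],[1,1,0],[-2,1,1]] U=[[-2,2,-1],[0,-1,2],[0,0,2]]

  r1 -= 1·r0 → [0,-1,2]
  r2 -= -2·r0 → [0,-1,4]
  r2 -= 1·r1 → [0,0,2]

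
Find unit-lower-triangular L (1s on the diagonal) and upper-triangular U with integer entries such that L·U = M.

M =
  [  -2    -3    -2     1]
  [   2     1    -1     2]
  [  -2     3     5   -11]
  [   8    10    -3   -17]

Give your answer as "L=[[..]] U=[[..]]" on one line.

L=[[1,0,0,0],[-1,1,0,0],[1,-3,1,0],[-4,1,4,1]] U=[[-2,-3,-2,1],[0,-2,-3,3],[0,0,-2,-3],[0,0,0,-4]]

  R1 -= -1·R0 → [0,-2,-3,3]
  R2 -= 1·R0 → [0,6,7,-12]
  R3 -= -4·R0 → [0,-2,-11,-13]
  R2 -= -3·R1 → [0,0,-2,-3]
  R3 -= 1·R1 → [0,0,-8,-16]
  R3 -= 4·R2 → [0,0,0,-4]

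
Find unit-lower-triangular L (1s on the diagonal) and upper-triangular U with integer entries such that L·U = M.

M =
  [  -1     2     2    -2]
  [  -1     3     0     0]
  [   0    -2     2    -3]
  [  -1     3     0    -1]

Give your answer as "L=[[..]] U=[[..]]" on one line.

  r1 -= 1·r0 → [0,1,-2,2]
  r2 -= 0·r0 → [0,-2,2,-3]
  r3 -= 1·r0 → [0,1,-2,1]
  r2 -= -2·r1 → [0,0,-2,1]
  r3 -= 1·r1 → [0,0,0,-1]
  r3 -= 0·r2 → [0,0,0,-1]

L=[[1,0,0,0],[1,1,0,0],[0,-2,1,0],[1,1,0,1]] U=[[-1,2,2,-2],[0,1,-2,2],[0,0,-2,1],[0,0,0,-1]]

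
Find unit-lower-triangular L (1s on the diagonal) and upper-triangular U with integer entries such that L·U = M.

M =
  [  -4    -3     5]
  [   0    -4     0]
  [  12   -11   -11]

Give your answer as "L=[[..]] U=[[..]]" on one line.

  R1 -= 0·R0 → [0,-4,0]
  R2 -= -3·R0 → [0,-20,4]
  R2 -= 5·R1 → [0,0,4]

L=[[1,0,0],[0,1,0],[-3,5,1]] U=[[-4,-3,5],[0,-4,0],[0,0,4]]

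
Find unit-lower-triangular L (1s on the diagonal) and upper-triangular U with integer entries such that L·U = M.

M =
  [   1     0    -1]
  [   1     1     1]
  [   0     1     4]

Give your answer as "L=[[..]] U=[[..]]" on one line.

L=[[1,0,0],[1,1,0],[0,1,1]] U=[[1,0,-1],[0,1,2],[0,0,2]]

  row1 -= 1·row0 → [0,1,2]
  row2 -= 0·row0 → [0,1,4]
  row2 -= 1·row1 → [0,0,2]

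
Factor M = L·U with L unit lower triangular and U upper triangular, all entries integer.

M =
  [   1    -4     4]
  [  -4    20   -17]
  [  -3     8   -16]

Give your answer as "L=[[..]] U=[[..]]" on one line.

L=[[1,0,0],[-4,1,0],[-3,-1,1]] U=[[1,-4,4],[0,4,-1],[0,0,-5]]

  R1 -= -4·R0 → [0,4,-1]
  R2 -= -3·R0 → [0,-4,-4]
  R2 -= -1·R1 → [0,0,-5]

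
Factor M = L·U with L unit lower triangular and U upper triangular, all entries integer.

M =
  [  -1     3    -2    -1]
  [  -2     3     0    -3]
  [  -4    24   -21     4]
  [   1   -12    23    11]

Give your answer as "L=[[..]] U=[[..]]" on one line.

  r1 -= 2·r0 → [0,-3,4,-1]
  r2 -= 4·r0 → [0,12,-13,8]
  r3 -= -1·r0 → [0,-9,21,10]
  r2 -= -4·r1 → [0,0,3,4]
  r3 -= 3·r1 → [0,0,9,13]
  r3 -= 3·r2 → [0,0,0,1]

L=[[1,0,0,0],[2,1,0,0],[4,-4,1,0],[-1,3,3,1]] U=[[-1,3,-2,-1],[0,-3,4,-1],[0,0,3,4],[0,0,0,1]]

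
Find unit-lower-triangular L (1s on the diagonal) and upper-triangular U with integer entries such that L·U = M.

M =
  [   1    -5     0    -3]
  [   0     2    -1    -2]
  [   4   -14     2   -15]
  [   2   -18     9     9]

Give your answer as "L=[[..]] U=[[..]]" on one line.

L=[[1,0,0,0],[0,1,0,0],[4,3,1,0],[2,-4,1,1]] U=[[1,-5,0,-3],[0,2,-1,-2],[0,0,5,3],[0,0,0,4]]

  R1 -= 0·R0 → [0,2,-1,-2]
  R2 -= 4·R0 → [0,6,2,-3]
  R3 -= 2·R0 → [0,-8,9,15]
  R2 -= 3·R1 → [0,0,5,3]
  R3 -= -4·R1 → [0,0,5,7]
  R3 -= 1·R2 → [0,0,0,4]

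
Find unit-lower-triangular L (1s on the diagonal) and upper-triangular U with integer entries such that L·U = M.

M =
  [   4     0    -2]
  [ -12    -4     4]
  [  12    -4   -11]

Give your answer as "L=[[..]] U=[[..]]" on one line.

  r1 -= -3·r0 → [0,-4,-2]
  r2 -= 3·r0 → [0,-4,-5]
  r2 -= 1·r1 → [0,0,-3]

L=[[1,0,0],[-3,1,0],[3,1,1]] U=[[4,0,-2],[0,-4,-2],[0,0,-3]]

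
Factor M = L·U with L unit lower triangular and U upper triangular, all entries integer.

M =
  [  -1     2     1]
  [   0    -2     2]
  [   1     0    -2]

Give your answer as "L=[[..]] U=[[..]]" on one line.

L=[[1,0,0],[0,1,0],[-1,-1,1]] U=[[-1,2,1],[0,-2,2],[0,0,1]]

  R1 -= 0·R0 → [0,-2,2]
  R2 -= -1·R0 → [0,2,-1]
  R2 -= -1·R1 → [0,0,1]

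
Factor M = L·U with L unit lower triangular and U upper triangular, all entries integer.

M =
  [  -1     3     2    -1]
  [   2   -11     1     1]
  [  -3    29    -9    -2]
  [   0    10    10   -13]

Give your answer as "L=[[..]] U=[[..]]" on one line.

L=[[1,0,0,0],[-2,1,0,0],[3,-4,1,0],[0,-2,4,1]] U=[[-1,3,2,-1],[0,-5,5,-1],[0,0,5,-3],[0,0,0,-3]]

  row1 -= -2·row0 → [0,-5,5,-1]
  row2 -= 3·row0 → [0,20,-15,1]
  row3 -= 0·row0 → [0,10,10,-13]
  row2 -= -4·row1 → [0,0,5,-3]
  row3 -= -2·row1 → [0,0,20,-15]
  row3 -= 4·row2 → [0,0,0,-3]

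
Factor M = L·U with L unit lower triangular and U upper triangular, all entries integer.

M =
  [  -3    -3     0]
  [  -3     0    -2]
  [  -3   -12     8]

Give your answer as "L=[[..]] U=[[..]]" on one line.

L=[[1,0,0],[1,1,0],[1,-3,1]] U=[[-3,-3,0],[0,3,-2],[0,0,2]]

  R1 -= 1·R0 → [0,3,-2]
  R2 -= 1·R0 → [0,-9,8]
  R2 -= -3·R1 → [0,0,2]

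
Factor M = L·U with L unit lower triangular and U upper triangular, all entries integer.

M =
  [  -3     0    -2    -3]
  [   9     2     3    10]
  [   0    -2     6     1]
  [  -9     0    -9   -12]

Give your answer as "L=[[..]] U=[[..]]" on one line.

L=[[1,0,0,0],[-3,1,0,0],[0,-1,1,0],[3,0,-1,1]] U=[[-3,0,-2,-3],[0,2,-3,1],[0,0,3,2],[0,0,0,-1]]

  r1 -= -3·r0 → [0,2,-3,1]
  r2 -= 0·r0 → [0,-2,6,1]
  r3 -= 3·r0 → [0,0,-3,-3]
  r2 -= -1·r1 → [0,0,3,2]
  r3 -= 0·r1 → [0,0,-3,-3]
  r3 -= -1·r2 → [0,0,0,-1]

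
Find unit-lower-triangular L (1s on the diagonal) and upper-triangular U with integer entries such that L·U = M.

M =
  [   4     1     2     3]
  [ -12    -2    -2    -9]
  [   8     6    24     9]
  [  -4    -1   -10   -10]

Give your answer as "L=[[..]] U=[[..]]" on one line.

L=[[1,0,0,0],[-3,1,0,0],[2,4,1,0],[-1,0,-2,1]] U=[[4,1,2,3],[0,1,4,0],[0,0,4,3],[0,0,0,-1]]

  R1 -= -3·R0 → [0,1,4,0]
  R2 -= 2·R0 → [0,4,20,3]
  R3 -= -1·R0 → [0,0,-8,-7]
  R2 -= 4·R1 → [0,0,4,3]
  R3 -= 0·R1 → [0,0,-8,-7]
  R3 -= -2·R2 → [0,0,0,-1]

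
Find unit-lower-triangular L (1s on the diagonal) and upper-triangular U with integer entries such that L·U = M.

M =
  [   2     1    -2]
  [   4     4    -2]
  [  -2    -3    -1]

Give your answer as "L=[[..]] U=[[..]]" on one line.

  row1 -= 2·row0 → [0,2,2]
  row2 -= -1·row0 → [0,-2,-3]
  row2 -= -1·row1 → [0,0,-1]

L=[[1,0,0],[2,1,0],[-1,-1,1]] U=[[2,1,-2],[0,2,2],[0,0,-1]]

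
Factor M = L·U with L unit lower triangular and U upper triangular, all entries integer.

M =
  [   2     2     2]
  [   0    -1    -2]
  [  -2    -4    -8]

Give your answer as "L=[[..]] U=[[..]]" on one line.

  row1 -= 0·row0 → [0,-1,-2]
  row2 -= -1·row0 → [0,-2,-6]
  row2 -= 2·row1 → [0,0,-2]

L=[[1,0,0],[0,1,0],[-1,2,1]] U=[[2,2,2],[0,-1,-2],[0,0,-2]]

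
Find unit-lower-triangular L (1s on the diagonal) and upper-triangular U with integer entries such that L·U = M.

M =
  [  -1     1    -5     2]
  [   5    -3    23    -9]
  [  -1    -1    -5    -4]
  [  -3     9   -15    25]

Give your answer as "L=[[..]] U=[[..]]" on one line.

L=[[1,0,0,0],[-5,1,0,0],[1,-1,1,0],[3,3,-3,1]] U=[[-1,1,-5,2],[0,2,-2,1],[0,0,-2,-5],[0,0,0,1]]

  row1 -= -5·row0 → [0,2,-2,1]
  row2 -= 1·row0 → [0,-2,0,-6]
  row3 -= 3·row0 → [0,6,0,19]
  row2 -= -1·row1 → [0,0,-2,-5]
  row3 -= 3·row1 → [0,0,6,16]
  row3 -= -3·row2 → [0,0,0,1]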